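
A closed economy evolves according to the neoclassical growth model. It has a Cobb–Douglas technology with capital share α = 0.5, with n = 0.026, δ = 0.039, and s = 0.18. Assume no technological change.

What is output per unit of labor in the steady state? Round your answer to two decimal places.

At the steady state, Δk = 0, so s·k^α = (n + δ)·k.
Rearranging, k^(1−α) = s / (n + δ).
k^0.5 = 0.18 / (0.026 + 0.039) = 0.18 / 0.065 = 2.7692
k* = 2.7692^(1/0.5) ≈ 7.6685
y* = (k*)^α = 7.6685^0.5 ≈ 2.7692

y* = 2.77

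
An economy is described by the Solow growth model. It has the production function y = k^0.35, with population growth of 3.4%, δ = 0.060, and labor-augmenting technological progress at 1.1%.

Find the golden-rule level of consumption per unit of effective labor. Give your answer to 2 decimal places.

At the golden rule, f'(k) = n + g + δ, so α·k^(α−1) = n + g + δ and k_gold = (α/(n + g + δ))^(1/(1−α)).
k_gold = (0.35/0.105)^(1/0.65) = 3.3333^1.5385 ≈ 6.3744
c_gold = f(k_gold) − (n + g + δ)·k_gold = 1.9123 − 0.105×6.3744 ≈ 1.2430

c_gold ≈ 1.24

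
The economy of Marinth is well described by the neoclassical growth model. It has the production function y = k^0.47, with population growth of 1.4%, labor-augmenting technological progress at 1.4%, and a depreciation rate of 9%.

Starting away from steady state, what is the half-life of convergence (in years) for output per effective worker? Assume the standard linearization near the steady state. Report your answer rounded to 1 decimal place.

half-life ≈ 11.1 years

Near the steady state the convergence rate is λ = (1 − α)(n + g + δ).
λ = (1 − 0.47) × 0.118 = 0.53 × 0.118 = 0.06254
Half-life = ln 2 / λ = 0.6931 / 0.06254 ≈ 11.08 years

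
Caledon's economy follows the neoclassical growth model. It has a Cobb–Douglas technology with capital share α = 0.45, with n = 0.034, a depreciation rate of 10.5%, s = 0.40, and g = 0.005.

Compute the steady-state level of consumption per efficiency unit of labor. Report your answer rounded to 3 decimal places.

c* = 1.384

At the steady state, Δk = 0, so s·k^α = (n + g + δ)·k.
Dividing both sides by k: k^(1−α) = s / (n + g + δ).
k^0.55 = 0.40 / (0.034 + 0.005 + 0.105) = 0.40 / 0.144 = 2.7778
k* = 2.7778^(1/0.55) ≈ 6.4081
y* = (k*)^α = 6.4081^0.45 ≈ 2.3069
c* = (1 − s)·y* = (1 − 0.40) × 2.3069 ≈ 1.3841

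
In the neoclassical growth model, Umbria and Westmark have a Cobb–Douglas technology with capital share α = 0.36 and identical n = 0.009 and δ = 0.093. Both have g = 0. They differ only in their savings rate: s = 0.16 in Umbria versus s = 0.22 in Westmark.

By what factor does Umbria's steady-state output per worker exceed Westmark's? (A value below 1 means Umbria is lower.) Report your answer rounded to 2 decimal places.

Steady-state y* = [s/(n + δ)]^(α/(1−α)), so the ratio is [ (s_U/(n + δ)_U) / (s_W/(n + δ)_W) ]^0.5625.
s_U/(n + δ)_U = 0.16/0.102 = 1.5686; s_W/(n + δ)_W = 0.22/0.102 = 2.1569.
Ratio = (1.5686/2.1569)^0.5625 = 0.7272^0.5625 ≈ 0.8359

ratio ≈ 0.84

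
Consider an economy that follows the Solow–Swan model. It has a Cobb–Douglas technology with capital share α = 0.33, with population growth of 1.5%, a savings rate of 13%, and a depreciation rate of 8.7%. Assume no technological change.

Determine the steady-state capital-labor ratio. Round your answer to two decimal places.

k* = 1.44

In steady state, investment equals break-even investment: s·k^α = (n + δ)·k.
Rearranging, k^(1−α) = s / (n + δ).
k^0.67 = 0.13 / (0.015 + 0.087) = 0.13 / 0.102 = 1.2745
k* = 1.2745^(1/0.67) ≈ 1.4362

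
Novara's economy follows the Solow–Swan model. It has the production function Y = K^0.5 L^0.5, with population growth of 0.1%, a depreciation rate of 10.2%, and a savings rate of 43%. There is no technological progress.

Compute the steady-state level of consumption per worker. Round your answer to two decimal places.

c* = 2.38

In steady state, investment equals break-even investment: s·k^α = (n + δ)·k.
Dividing both sides by k: k^(1−α) = s / (n + δ).
k^0.5 = 0.43 / (0.001 + 0.102) = 0.43 / 0.103 = 4.1748
k* = 4.1748^(1/0.5) ≈ 17.4290
y* = (k*)^α = 17.4290^0.5 ≈ 4.1748
c* = (1 − s)·y* = (1 − 0.43) × 4.1748 ≈ 2.3796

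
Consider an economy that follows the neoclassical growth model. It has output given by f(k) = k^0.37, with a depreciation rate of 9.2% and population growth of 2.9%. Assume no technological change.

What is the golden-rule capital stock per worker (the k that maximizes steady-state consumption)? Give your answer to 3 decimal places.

k_gold ≈ 5.895

The golden rule sets f'(k) = n + δ, i.e. α·k^(α−1) = n + δ.
So k^(1−α) = α / (n + δ) = 0.37 / 0.121 = 3.0579.
k_gold = 3.0579^(1/0.63) ≈ 5.8954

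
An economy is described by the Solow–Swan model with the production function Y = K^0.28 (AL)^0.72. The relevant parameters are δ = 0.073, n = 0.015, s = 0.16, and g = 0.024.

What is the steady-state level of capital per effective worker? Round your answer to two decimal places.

In steady state, investment equals break-even investment: s·k^α = (n + g + δ)·k.
Rearranging, k^(1−α) = s / (n + g + δ).
k^0.72 = 0.16 / (0.015 + 0.024 + 0.073) = 0.16 / 0.112 = 1.4286
k* = 1.4286^(1/0.72) ≈ 1.6412

k* ≈ 1.64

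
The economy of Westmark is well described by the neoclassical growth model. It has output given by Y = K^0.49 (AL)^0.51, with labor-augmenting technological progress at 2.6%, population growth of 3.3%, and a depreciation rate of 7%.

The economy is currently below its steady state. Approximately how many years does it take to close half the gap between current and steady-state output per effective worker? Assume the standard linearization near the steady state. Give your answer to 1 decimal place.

Near the steady state the convergence rate is λ = (1 − α)(n + g + δ).
λ = (1 − 0.49) × 0.129 = 0.51 × 0.129 = 0.06579
Half-life = ln 2 / λ = 0.6931 / 0.06579 ≈ 10.54 years

half-life ≈ 10.5 years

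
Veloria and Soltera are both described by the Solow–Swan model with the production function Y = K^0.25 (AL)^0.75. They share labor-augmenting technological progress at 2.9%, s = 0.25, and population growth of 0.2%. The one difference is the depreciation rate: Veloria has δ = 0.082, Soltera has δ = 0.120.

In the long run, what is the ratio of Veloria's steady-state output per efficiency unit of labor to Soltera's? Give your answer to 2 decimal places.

Steady-state y* = [s/(n + g + δ)]^(α/(1−α)), so the ratio is [ (s_V/(n + g + δ)_V) / (s_S/(n + g + δ)_S) ]^0.3333.
s_V/(n + g + δ)_V = 0.25/0.113 = 2.2124; s_S/(n + g + δ)_S = 0.25/0.151 = 1.6556.
Ratio = (2.2124/1.6556)^0.3333 = 1.3363^0.3333 ≈ 1.1014

ratio ≈ 1.10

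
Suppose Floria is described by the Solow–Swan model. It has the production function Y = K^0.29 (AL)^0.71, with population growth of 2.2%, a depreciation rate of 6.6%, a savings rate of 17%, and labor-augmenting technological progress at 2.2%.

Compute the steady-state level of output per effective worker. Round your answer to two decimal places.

At the steady state, Δk = 0, so s·k^α = (n + g + δ)·k.
Dividing both sides by k: k^(1−α) = s / (n + g + δ).
k^0.71 = 0.17 / (0.022 + 0.022 + 0.066) = 0.17 / 0.110 = 1.5455
k* = 1.5455^(1/0.71) ≈ 1.8463
y* = (k*)^α = 1.8463^0.29 ≈ 1.1946

y* = 1.19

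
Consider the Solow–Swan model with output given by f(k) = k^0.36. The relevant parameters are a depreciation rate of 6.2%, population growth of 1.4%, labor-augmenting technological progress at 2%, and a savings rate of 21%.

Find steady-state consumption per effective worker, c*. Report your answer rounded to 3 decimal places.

At the steady state, Δk = 0, so s·k^α = (n + g + δ)·k.
Rearranging, k^(1−α) = s / (n + g + δ).
k^0.64 = 0.21 / (0.014 + 0.020 + 0.062) = 0.21 / 0.096 = 2.1875
k* = 2.1875^(1/0.64) ≈ 3.3976
y* = (k*)^α = 3.3976^0.36 ≈ 1.5532
c* = (1 − s)·y* = (1 − 0.21) × 1.5532 ≈ 1.2270

c* = 1.227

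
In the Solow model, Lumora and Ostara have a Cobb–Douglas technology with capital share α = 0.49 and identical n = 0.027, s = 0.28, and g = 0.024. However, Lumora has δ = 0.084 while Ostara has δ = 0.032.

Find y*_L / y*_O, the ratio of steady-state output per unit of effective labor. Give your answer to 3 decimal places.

Steady-state y* = [s/(n + g + δ)]^(α/(1−α)), so the ratio is [ (s_L/(n + g + δ)_L) / (s_O/(n + g + δ)_O) ]^0.9608.
s_L/(n + g + δ)_L = 0.28/0.135 = 2.0741; s_O/(n + g + δ)_O = 0.28/0.083 = 3.3735.
Ratio = (2.0741/3.3735)^0.9608 = 0.6148^0.9608 ≈ 0.6266

ratio ≈ 0.627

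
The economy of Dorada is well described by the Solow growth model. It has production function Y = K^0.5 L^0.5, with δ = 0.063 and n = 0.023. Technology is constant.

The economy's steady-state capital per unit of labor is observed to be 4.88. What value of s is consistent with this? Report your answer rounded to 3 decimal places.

At the steady state, Δk = 0, so s·k^α = (n + δ)·k.
So s / (n + δ) = (k*)^(1−α) = 4.88^0.5 = 2.2091.
Therefore s = 2.2091 × (n + δ) = 2.2091 × 0.086 = 0.1900.

s ≈ 0.190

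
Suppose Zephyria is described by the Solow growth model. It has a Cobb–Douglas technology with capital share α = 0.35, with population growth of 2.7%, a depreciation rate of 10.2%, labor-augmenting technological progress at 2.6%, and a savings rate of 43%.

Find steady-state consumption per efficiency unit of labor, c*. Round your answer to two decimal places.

Steady state requires s·f(k) = (n + g + δ)·k, i.e. s·k^α = (n + g + δ)·k.
Rearranging, k^(1−α) = s / (n + g + δ).
k^0.65 = 0.43 / (0.027 + 0.026 + 0.102) = 0.43 / 0.155 = 2.7742
k* = 2.7742^(1/0.65) ≈ 4.8056
y* = (k*)^α = 4.8056^0.35 ≈ 1.7323
c* = (1 − s)·y* = (1 − 0.43) × 1.7323 ≈ 0.9874

c* = 0.99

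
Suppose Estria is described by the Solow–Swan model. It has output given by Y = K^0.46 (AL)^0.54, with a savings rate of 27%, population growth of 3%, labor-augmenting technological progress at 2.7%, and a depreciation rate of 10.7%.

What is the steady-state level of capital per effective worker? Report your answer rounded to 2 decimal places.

k* = 2.52

Steady state requires s·f(k) = (n + g + δ)·k, i.e. s·k^α = (n + g + δ)·k.
Dividing both sides by k: k^(1−α) = s / (n + g + δ).
k^0.54 = 0.27 / (0.030 + 0.027 + 0.107) = 0.27 / 0.164 = 1.6463
k* = 1.6463^(1/0.54) ≈ 2.5173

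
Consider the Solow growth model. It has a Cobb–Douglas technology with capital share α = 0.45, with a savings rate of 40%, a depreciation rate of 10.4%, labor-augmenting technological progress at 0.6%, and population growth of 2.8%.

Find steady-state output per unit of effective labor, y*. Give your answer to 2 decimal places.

At the steady state, Δk = 0, so s·k^α = (n + g + δ)·k.
Rearranging, k^(1−α) = s / (n + g + δ).
k^0.55 = 0.40 / (0.028 + 0.006 + 0.104) = 0.40 / 0.138 = 2.8986
k* = 2.8986^(1/0.55) ≈ 6.9238
y* = (k*)^α = 6.9238^0.45 ≈ 2.3887

y* ≈ 2.39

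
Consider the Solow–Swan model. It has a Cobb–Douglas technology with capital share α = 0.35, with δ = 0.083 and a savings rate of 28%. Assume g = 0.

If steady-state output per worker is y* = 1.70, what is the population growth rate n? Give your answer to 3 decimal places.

At the steady state, Δk = 0, so s·k^α = (n + δ)·k.
Since y* = [s/(n + δ)]^(α/(1−α)), we have s/(n + δ) = (y*)^((1−α)/α) = 1.70^1.8571 = 2.6790.
Therefore n + δ = s / 2.6790 = 0.28 / 2.6790 = 0.1045, so n = 0.1045 − 0.083 = 0.0215.

n ≈ 0.022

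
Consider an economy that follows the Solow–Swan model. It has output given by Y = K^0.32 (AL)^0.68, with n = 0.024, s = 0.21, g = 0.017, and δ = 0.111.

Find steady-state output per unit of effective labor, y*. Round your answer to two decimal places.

y* ≈ 1.16

In steady state, investment equals break-even investment: s·k^α = (n + g + δ)·k.
Rearranging, k^(1−α) = s / (n + g + δ).
k^0.68 = 0.21 / (0.024 + 0.017 + 0.111) = 0.21 / 0.152 = 1.3816
k* = 1.3816^(1/0.68) ≈ 1.6086
y* = (k*)^α = 1.6086^0.32 ≈ 1.1643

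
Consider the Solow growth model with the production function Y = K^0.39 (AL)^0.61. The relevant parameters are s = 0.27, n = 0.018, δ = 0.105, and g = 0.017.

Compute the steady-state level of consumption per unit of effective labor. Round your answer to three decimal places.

At the steady state, Δk = 0, so s·k^α = (n + g + δ)·k.
Rearranging, k^(1−α) = s / (n + g + δ).
k^0.61 = 0.27 / (0.018 + 0.017 + 0.105) = 0.27 / 0.140 = 1.9286
k* = 1.9286^(1/0.61) ≈ 2.9350
y* = (k*)^α = 2.9350^0.39 ≈ 1.5218
c* = (1 − s)·y* = (1 − 0.27) × 1.5218 ≈ 1.1109

c* ≈ 1.111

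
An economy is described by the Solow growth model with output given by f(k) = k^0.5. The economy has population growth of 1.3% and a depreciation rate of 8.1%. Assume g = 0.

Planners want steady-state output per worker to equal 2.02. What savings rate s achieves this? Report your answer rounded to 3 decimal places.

s ≈ 0.190

In steady state, investment equals break-even investment: s·k^α = (n + δ)·k.
Since y* = [s/(n + δ)]^(α/(1−α)), we have s/(n + δ) = (y*)^((1−α)/α) = 2.02^1 = 2.0200.
Therefore s = 2.0200 × (n + δ) = 2.0200 × 0.094 = 0.1899.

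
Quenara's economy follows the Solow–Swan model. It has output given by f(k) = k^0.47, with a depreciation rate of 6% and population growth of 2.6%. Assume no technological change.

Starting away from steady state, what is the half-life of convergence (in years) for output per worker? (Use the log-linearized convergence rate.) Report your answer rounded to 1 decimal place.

Near the steady state the convergence rate is λ = (1 − α)(n + δ).
λ = (1 − 0.47) × 0.086 = 0.53 × 0.086 = 0.04558
Half-life = ln 2 / λ = 0.6931 / 0.04558 ≈ 15.21 years

half-life ≈ 15.2 years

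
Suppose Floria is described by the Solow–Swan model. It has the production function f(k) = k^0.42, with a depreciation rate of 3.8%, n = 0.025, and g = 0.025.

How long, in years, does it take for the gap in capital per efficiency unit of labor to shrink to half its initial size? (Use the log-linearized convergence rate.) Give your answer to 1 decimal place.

t_½ ≈ 13.6 years

Near the steady state the convergence rate is λ = (1 − α)(n + g + δ).
λ = (1 − 0.42) × 0.088 = 0.58 × 0.088 = 0.05104
Half-life = ln 2 / λ = 0.6931 / 0.05104 ≈ 13.58 years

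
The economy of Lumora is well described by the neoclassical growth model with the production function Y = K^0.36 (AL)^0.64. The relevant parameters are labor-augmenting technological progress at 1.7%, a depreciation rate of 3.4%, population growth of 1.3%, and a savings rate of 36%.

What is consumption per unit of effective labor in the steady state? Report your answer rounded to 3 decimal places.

c* = 1.691

In steady state, investment equals break-even investment: s·k^α = (n + g + δ)·k.
Dividing both sides by k: k^(1−α) = s / (n + g + δ).
k^0.64 = 0.36 / (0.013 + 0.017 + 0.034) = 0.36 / 0.064 = 5.6250
k* = 5.6250^(1/0.64) ≈ 14.8616
y* = (k*)^α = 14.8616^0.36 ≈ 2.6421
c* = (1 − s)·y* = (1 − 0.36) × 2.6421 ≈ 1.6909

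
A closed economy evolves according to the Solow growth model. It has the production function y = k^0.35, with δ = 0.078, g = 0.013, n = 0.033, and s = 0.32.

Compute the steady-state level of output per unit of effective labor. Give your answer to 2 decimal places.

In steady state, investment equals break-even investment: s·k^α = (n + g + δ)·k.
Dividing both sides by k: k^(1−α) = s / (n + g + δ).
k^0.65 = 0.32 / (0.033 + 0.013 + 0.078) = 0.32 / 0.124 = 2.5806
k* = 2.5806^(1/0.65) ≈ 4.2995
y* = (k*)^α = 4.2995^0.35 ≈ 1.6661

y* = 1.67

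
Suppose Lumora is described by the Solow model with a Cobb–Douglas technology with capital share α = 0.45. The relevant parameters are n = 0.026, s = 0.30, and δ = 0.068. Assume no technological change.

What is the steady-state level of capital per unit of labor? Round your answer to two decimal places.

In steady state, investment equals break-even investment: s·k^α = (n + δ)·k.
Rearranging, k^(1−α) = s / (n + δ).
k^0.55 = 0.30 / (0.026 + 0.068) = 0.30 / 0.094 = 3.1915
k* = 3.1915^(1/0.55) ≈ 8.2481

k* = 8.25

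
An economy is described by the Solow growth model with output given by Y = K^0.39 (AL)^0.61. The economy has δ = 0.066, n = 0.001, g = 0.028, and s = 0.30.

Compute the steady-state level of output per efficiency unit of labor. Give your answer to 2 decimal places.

y* = 2.09

Steady state requires s·f(k) = (n + g + δ)·k, i.e. s·k^α = (n + g + δ)·k.
Dividing both sides by k: k^(1−α) = s / (n + g + δ).
k^0.61 = 0.30 / (0.001 + 0.028 + 0.066) = 0.30 / 0.095 = 3.1579
k* = 3.1579^(1/0.61) ≈ 6.5870
y* = (k*)^α = 6.5870^0.39 ≈ 2.0859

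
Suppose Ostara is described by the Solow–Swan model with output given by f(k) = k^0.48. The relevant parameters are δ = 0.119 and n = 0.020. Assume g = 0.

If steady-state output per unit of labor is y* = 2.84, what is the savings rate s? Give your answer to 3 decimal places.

At the steady state, Δk = 0, so s·k^α = (n + δ)·k.
Since y* = [s/(n + δ)]^(α/(1−α)), we have s/(n + δ) = (y*)^((1−α)/α) = 2.84^1.0833 = 3.0980.
Therefore s = 3.0980 × (n + δ) = 3.0980 × 0.139 = 0.4306.

s ≈ 0.431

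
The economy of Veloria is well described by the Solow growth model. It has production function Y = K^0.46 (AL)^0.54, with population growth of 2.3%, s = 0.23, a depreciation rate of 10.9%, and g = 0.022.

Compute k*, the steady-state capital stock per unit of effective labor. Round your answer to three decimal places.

At the steady state, Δk = 0, so s·k^α = (n + g + δ)·k.
Rearranging, k^(1−α) = s / (n + g + δ).
k^0.54 = 0.23 / (0.023 + 0.022 + 0.109) = 0.23 / 0.154 = 1.4935
k* = 1.4935^(1/0.54) ≈ 2.1019

k* ≈ 2.102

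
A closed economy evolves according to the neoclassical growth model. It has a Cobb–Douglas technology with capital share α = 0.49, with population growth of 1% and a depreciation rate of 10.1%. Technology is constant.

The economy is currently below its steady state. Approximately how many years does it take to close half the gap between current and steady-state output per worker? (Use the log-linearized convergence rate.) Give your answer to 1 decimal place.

half-life ≈ 12.2 years

Near the steady state the convergence rate is λ = (1 − α)(n + δ).
λ = (1 − 0.49) × 0.111 = 0.51 × 0.111 = 0.05661
Half-life = ln 2 / λ = 0.6931 / 0.05661 ≈ 12.24 years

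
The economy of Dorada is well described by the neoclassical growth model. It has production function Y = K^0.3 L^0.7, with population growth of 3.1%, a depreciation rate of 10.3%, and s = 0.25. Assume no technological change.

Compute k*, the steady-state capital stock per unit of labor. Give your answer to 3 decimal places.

Steady state requires s·f(k) = (n + δ)·k, i.e. s·k^α = (n + δ)·k.
Dividing both sides by k: k^(1−α) = s / (n + δ).
k^0.7 = 0.25 / (0.031 + 0.103) = 0.25 / 0.134 = 1.8657
k* = 1.8657^(1/0.7) ≈ 2.4373

k* ≈ 2.437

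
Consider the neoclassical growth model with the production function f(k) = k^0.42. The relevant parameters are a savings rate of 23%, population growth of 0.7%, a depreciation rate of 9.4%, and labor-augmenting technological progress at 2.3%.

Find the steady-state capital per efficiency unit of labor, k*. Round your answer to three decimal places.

k* = 2.901

In steady state, investment equals break-even investment: s·k^α = (n + g + δ)·k.
Dividing both sides by k: k^(1−α) = s / (n + g + δ).
k^0.58 = 0.23 / (0.007 + 0.023 + 0.094) = 0.23 / 0.124 = 1.8548
k* = 1.8548^(1/0.58) ≈ 2.9012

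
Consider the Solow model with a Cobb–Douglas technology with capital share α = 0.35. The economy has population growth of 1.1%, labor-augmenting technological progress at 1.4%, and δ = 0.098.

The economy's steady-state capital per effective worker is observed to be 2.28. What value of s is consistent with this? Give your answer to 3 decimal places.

In steady state, investment equals break-even investment: s·k^α = (n + g + δ)·k.
So s / (n + g + δ) = (k*)^(1−α) = 2.28^0.65 = 1.7087.
Therefore s = 1.7087 × (n + g + δ) = 1.7087 × 0.123 = 0.2102.

s ≈ 0.210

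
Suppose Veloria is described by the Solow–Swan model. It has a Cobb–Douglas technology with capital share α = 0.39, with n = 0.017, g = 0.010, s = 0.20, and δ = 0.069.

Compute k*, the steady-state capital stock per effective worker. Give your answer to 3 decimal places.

k* = 3.331

In steady state, investment equals break-even investment: s·k^α = (n + g + δ)·k.
Rearranging, k^(1−α) = s / (n + g + δ).
k^0.61 = 0.20 / (0.017 + 0.010 + 0.069) = 0.20 / 0.096 = 2.0833
k* = 2.0833^(1/0.61) ≈ 3.3308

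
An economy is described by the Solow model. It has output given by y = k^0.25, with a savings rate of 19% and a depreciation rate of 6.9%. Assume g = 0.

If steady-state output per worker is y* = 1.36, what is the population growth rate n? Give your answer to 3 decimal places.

Steady state requires s·f(k) = (n + δ)·k, i.e. s·k^α = (n + δ)·k.
Since y* = [s/(n + δ)]^(α/(1−α)), we have s/(n + δ) = (y*)^((1−α)/α) = 1.36^3 = 2.5155.
Therefore n + δ = s / 2.5155 = 0.19 / 2.5155 = 0.0755, so n = 0.0755 − 0.069 = 0.0065.

n ≈ 0.007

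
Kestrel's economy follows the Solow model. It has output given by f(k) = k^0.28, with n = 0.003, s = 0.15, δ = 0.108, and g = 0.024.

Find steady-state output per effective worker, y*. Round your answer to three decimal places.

At the steady state, Δk = 0, so s·k^α = (n + g + δ)·k.
Dividing both sides by k: k^(1−α) = s / (n + g + δ).
k^0.72 = 0.15 / (0.003 + 0.024 + 0.108) = 0.15 / 0.135 = 1.1111
k* = 1.1111^(1/0.72) ≈ 1.1576
y* = (k*)^α = 1.1576^0.28 ≈ 1.0418

y* ≈ 1.042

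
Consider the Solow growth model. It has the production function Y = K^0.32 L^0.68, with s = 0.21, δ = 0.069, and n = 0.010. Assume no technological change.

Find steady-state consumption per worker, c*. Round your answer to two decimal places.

c* ≈ 1.25

Steady state requires s·f(k) = (n + δ)·k, i.e. s·k^α = (n + δ)·k.
Rearranging, k^(1−α) = s / (n + δ).
k^0.68 = 0.21 / (0.010 + 0.069) = 0.21 / 0.079 = 2.6582
k* = 2.6582^(1/0.68) ≈ 4.2111
y* = (k*)^α = 4.2111^0.32 ≈ 1.5842
c* = (1 − s)·y* = (1 − 0.21) × 1.5842 ≈ 1.2515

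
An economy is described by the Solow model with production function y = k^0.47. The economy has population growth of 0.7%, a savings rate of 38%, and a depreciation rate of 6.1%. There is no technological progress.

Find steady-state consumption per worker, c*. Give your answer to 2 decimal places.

At the steady state, Δk = 0, so s·k^α = (n + δ)·k.
Rearranging, k^(1−α) = s / (n + δ).
k^0.53 = 0.38 / (0.007 + 0.061) = 0.38 / 0.068 = 5.5882
k* = 5.5882^(1/0.53) ≈ 25.7008
y* = (k*)^α = 25.7008^0.47 ≈ 4.5991
c* = (1 − s)·y* = (1 − 0.38) × 4.5991 ≈ 2.8514

c* ≈ 2.85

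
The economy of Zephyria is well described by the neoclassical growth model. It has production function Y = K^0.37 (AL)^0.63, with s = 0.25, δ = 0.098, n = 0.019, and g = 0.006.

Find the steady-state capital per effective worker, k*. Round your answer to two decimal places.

k* ≈ 3.08

At the steady state, Δk = 0, so s·k^α = (n + g + δ)·k.
Rearranging, k^(1−α) = s / (n + g + δ).
k^0.63 = 0.25 / (0.019 + 0.006 + 0.098) = 0.25 / 0.123 = 2.0325
k* = 2.0325^(1/0.63) ≈ 3.0827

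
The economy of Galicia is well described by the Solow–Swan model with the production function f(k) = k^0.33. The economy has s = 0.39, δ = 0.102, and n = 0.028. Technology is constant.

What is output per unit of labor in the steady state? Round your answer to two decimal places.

y* ≈ 1.72

At the steady state, Δk = 0, so s·k^α = (n + δ)·k.
Rearranging, k^(1−α) = s / (n + δ).
k^0.67 = 0.39 / (0.028 + 0.102) = 0.39 / 0.130 = 3.0000
k* = 3.0000^(1/0.67) ≈ 5.1537
y* = (k*)^α = 5.1537^0.33 ≈ 1.7179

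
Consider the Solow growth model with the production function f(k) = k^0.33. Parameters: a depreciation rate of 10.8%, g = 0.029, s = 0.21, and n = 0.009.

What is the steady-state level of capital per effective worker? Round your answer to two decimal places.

At the steady state, Δk = 0, so s·k^α = (n + g + δ)·k.
Dividing both sides by k: k^(1−α) = s / (n + g + δ).
k^0.67 = 0.21 / (0.009 + 0.029 + 0.108) = 0.21 / 0.146 = 1.4384
k* = 1.4384^(1/0.67) ≈ 1.7204

k* ≈ 1.72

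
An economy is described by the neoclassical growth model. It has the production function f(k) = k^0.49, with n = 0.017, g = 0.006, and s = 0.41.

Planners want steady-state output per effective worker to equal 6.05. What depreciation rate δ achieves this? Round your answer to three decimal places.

At the steady state, Δk = 0, so s·k^α = (n + g + δ)·k.
Since y* = [s/(n + g + δ)]^(α/(1−α)), we have s/(n + g + δ) = (y*)^((1−α)/α) = 6.05^1.0408 = 6.5110.
Therefore n + g + δ = s / 6.5110 = 0.41 / 6.5110 = 0.0630, so δ = 0.0630 − 0.023 = 0.0400.

δ ≈ 0.040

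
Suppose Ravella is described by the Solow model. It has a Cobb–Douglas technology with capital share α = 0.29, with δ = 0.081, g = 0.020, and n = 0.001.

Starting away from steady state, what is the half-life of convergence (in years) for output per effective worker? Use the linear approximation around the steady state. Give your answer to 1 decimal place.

about 9.6 years

Near the steady state the convergence rate is λ = (1 − α)(n + g + δ).
λ = (1 − 0.29) × 0.102 = 0.71 × 0.102 = 0.07242
Half-life = ln 2 / λ = 0.6931 / 0.07242 ≈ 9.57 years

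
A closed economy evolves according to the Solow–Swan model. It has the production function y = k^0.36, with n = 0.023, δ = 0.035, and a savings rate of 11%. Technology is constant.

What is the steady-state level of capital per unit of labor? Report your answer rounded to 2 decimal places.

k* = 2.72

In steady state, investment equals break-even investment: s·k^α = (n + δ)·k.
Rearranging, k^(1−α) = s / (n + δ).
k^0.64 = 0.11 / (0.023 + 0.035) = 0.11 / 0.058 = 1.8966
k* = 1.8966^(1/0.64) ≈ 2.7185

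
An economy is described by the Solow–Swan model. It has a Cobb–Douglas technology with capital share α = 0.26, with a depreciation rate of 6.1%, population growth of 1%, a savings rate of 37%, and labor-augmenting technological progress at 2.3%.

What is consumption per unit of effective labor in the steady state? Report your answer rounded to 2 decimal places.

Steady state requires s·f(k) = (n + g + δ)·k, i.e. s·k^α = (n + g + δ)·k.
Rearranging, k^(1−α) = s / (n + g + δ).
k^0.74 = 0.37 / (0.010 + 0.023 + 0.061) = 0.37 / 0.094 = 3.9362
k* = 3.9362^(1/0.74) ≈ 6.3703
y* = (k*)^α = 6.3703^0.26 ≈ 1.6184
c* = (1 − s)·y* = (1 − 0.37) × 1.6184 ≈ 1.0196

c* ≈ 1.02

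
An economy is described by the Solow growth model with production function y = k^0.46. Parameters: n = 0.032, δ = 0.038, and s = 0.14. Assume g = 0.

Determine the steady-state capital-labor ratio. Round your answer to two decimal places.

Steady state requires s·f(k) = (n + δ)·k, i.e. s·k^α = (n + δ)·k.
Rearranging, k^(1−α) = s / (n + δ).
k^0.54 = 0.14 / (0.032 + 0.038) = 0.14 / 0.070 = 2.0000
k* = 2.0000^(1/0.54) ≈ 3.6096

k* ≈ 3.61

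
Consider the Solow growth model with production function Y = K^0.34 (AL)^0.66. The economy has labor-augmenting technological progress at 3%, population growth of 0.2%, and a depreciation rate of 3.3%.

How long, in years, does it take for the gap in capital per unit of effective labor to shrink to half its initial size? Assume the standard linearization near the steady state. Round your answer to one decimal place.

Near the steady state the convergence rate is λ = (1 − α)(n + g + δ).
λ = (1 − 0.34) × 0.065 = 0.66 × 0.065 = 0.0429
Half-life = ln 2 / λ = 0.6931 / 0.0429 ≈ 16.16 years

about 16.2 years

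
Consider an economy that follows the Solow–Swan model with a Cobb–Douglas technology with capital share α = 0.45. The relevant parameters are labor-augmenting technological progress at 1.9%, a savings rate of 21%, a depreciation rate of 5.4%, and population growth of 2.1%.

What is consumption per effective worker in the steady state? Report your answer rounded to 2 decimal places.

c* ≈ 1.52

At the steady state, Δk = 0, so s·k^α = (n + g + δ)·k.
Dividing both sides by k: k^(1−α) = s / (n + g + δ).
k^0.55 = 0.21 / (0.021 + 0.019 + 0.054) = 0.21 / 0.094 = 2.2340
k* = 2.2340^(1/0.55) ≈ 4.3122
y* = (k*)^α = 4.3122^0.45 ≈ 1.9303
c* = (1 − s)·y* = (1 − 0.21) × 1.9303 ≈ 1.5249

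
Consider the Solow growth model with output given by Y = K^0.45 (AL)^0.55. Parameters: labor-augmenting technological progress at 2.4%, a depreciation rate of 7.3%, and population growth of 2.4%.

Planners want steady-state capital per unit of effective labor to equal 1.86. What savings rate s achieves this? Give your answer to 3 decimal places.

At the steady state, Δk = 0, so s·k^α = (n + g + δ)·k.
So s / (n + g + δ) = (k*)^(1−α) = 1.86^0.55 = 1.4068.
Therefore s = 1.4068 × (n + g + δ) = 1.4068 × 0.121 = 0.1702.

s ≈ 0.170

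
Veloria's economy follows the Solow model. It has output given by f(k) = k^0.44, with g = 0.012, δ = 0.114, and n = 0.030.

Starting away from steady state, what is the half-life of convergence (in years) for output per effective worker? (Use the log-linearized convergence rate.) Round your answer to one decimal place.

Near the steady state the convergence rate is λ = (1 − α)(n + g + δ).
λ = (1 − 0.44) × 0.156 = 0.56 × 0.156 = 0.08736
Half-life = ln 2 / λ = 0.6931 / 0.08736 ≈ 7.93 years

half-life ≈ 7.9 years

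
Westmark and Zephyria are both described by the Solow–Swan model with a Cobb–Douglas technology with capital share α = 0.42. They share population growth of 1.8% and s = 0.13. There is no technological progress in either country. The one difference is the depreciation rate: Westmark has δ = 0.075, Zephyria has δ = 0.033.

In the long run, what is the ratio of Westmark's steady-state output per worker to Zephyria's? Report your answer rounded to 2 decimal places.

y*_W / y*_Z ≈ 0.65

Steady-state y* = [s/(n + δ)]^(α/(1−α)), so the ratio is [ (s_W/(n + δ)_W) / (s_Z/(n + δ)_Z) ]^0.7241.
s_W/(n + δ)_W = 0.13/0.093 = 1.3978; s_Z/(n + δ)_Z = 0.13/0.051 = 2.5490.
Ratio = (1.3978/2.5490)^0.7241 = 0.5484^0.7241 ≈ 0.6473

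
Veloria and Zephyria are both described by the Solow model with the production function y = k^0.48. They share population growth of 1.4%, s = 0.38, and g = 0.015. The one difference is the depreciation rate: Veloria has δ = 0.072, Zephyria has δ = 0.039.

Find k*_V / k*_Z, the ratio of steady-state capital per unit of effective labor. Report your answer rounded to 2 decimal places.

k*_V / k*_Z ≈ 0.47

Steady-state k* = [s/(n + g + δ)]^(1/(1−α)), so the ratio is [ (s_V/(n + g + δ)_V) / (s_Z/(n + g + δ)_Z) ]^1.9231.
s_V/(n + g + δ)_V = 0.38/0.101 = 3.7624; s_Z/(n + g + δ)_Z = 0.38/0.068 = 5.5882.
Ratio = (3.7624/5.5882)^1.9231 = 0.6733^1.9231 ≈ 0.4673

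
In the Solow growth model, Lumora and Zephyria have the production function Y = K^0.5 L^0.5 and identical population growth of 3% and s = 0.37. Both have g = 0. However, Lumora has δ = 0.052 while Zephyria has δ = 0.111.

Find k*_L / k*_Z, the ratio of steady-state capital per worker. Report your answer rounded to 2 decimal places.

Steady-state k* = [s/(n + δ)]^(1/(1−α)), so the ratio is [ (s_L/(n + δ)_L) / (s_Z/(n + δ)_Z) ]^2.
s_L/(n + δ)_L = 0.37/0.082 = 4.5122; s_Z/(n + δ)_Z = 0.37/0.141 = 2.6241.
Ratio = (4.5122/2.6241)^2 = 1.7195^2 ≈ 2.9567

k*_L / k*_Z ≈ 2.96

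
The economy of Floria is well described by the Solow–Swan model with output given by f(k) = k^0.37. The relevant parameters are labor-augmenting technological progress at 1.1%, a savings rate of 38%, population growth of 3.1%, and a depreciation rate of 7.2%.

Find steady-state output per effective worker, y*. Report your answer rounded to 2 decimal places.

At the steady state, Δk = 0, so s·k^α = (n + g + δ)·k.
Rearranging, k^(1−α) = s / (n + g + δ).
k^0.63 = 0.38 / (0.031 + 0.011 + 0.072) = 0.38 / 0.114 = 3.3333
k* = 3.3333^(1/0.63) ≈ 6.7602
y* = (k*)^α = 6.7602^0.37 ≈ 2.0281

y* ≈ 2.03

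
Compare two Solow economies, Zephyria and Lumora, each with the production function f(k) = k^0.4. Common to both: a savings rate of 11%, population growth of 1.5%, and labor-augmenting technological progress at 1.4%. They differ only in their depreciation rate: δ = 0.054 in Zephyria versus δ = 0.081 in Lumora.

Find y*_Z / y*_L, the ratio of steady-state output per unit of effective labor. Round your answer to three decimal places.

Steady-state y* = [s/(n + g + δ)]^(α/(1−α)), so the ratio is [ (s_Z/(n + g + δ)_Z) / (s_L/(n + g + δ)_L) ]^0.6667.
s_Z/(n + g + δ)_Z = 0.11/0.083 = 1.3253; s_L/(n + g + δ)_L = 0.11/0.110 = 1.0000.
Ratio = (1.3253/1.0000)^0.6667 = 1.3253^0.6667 ≈ 1.2066

y*_Z / y*_L ≈ 1.207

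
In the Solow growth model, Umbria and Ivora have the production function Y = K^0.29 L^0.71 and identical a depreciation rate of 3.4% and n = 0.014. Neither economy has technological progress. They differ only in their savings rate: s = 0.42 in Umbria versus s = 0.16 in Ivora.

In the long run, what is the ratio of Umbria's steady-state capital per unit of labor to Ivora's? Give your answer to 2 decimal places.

Steady-state k* = [s/(n + δ)]^(1/(1−α)), so the ratio is [ (s_U/(n + δ)_U) / (s_I/(n + δ)_I) ]^1.4085.
s_U/(n + δ)_U = 0.42/0.048 = 8.7500; s_I/(n + δ)_I = 0.16/0.048 = 3.3333.
Ratio = (8.7500/3.3333)^1.4085 = 2.6250^1.4085 ≈ 3.8935

ratio ≈ 3.89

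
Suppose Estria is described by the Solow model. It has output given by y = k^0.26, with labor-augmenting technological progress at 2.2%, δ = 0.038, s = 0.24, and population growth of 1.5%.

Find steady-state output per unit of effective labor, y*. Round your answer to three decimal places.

y* = 1.505

In steady state, investment equals break-even investment: s·k^α = (n + g + δ)·k.
Dividing both sides by k: k^(1−α) = s / (n + g + δ).
k^0.74 = 0.24 / (0.015 + 0.022 + 0.038) = 0.24 / 0.075 = 3.2000
k* = 3.2000^(1/0.74) ≈ 4.8154
y* = (k*)^α = 4.8154^0.26 ≈ 1.5048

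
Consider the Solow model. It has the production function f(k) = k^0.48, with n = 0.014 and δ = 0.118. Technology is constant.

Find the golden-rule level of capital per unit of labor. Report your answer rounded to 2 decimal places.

The golden rule sets f'(k) = n + δ, i.e. α·k^(α−1) = n + δ.
So k^(1−α) = α / (n + δ) = 0.48 / 0.132 = 3.6364.
k_gold = 3.6364^(1/0.52) ≈ 11.9733

k_gold ≈ 11.97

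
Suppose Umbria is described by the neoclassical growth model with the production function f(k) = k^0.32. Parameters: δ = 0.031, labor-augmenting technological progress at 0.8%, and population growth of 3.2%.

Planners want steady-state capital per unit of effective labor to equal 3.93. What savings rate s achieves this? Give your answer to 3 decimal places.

In steady state, investment equals break-even investment: s·k^α = (n + g + δ)·k.
So s / (n + g + δ) = (k*)^(1−α) = 3.93^0.68 = 2.5362.
Therefore s = 2.5362 × (n + g + δ) = 2.5362 × 0.071 = 0.1801.

s ≈ 0.180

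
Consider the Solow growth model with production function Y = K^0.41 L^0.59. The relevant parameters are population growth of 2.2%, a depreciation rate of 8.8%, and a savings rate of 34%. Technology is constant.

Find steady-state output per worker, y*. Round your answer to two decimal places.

In steady state, investment equals break-even investment: s·k^α = (n + δ)·k.
Rearranging, k^(1−α) = s / (n + δ).
k^0.59 = 0.34 / (0.022 + 0.088) = 0.34 / 0.110 = 3.0909
k* = 3.0909^(1/0.59) ≈ 6.7710
y* = (k*)^α = 6.7710^0.41 ≈ 2.1906

y* ≈ 2.19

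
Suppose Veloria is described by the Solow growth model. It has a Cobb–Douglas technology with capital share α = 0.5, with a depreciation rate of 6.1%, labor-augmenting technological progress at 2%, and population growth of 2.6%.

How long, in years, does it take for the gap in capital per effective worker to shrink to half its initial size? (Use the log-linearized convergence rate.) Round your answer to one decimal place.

Near the steady state the convergence rate is λ = (1 − α)(n + g + δ).
λ = (1 − 0.5) × 0.107 = 0.5 × 0.107 = 0.0535
Half-life = ln 2 / λ = 0.6931 / 0.0535 ≈ 12.96 years

t_½ ≈ 13.0 years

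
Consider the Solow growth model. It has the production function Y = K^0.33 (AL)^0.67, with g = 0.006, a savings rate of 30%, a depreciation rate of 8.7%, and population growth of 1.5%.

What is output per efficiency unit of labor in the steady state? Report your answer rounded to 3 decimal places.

y* = 1.654

Steady state requires s·f(k) = (n + g + δ)·k, i.e. s·k^α = (n + g + δ)·k.
Rearranging, k^(1−α) = s / (n + g + δ).
k^0.67 = 0.30 / (0.015 + 0.006 + 0.087) = 0.30 / 0.108 = 2.7778
k* = 2.7778^(1/0.67) ≈ 4.5945
y* = (k*)^α = 4.5945^0.33 ≈ 1.6540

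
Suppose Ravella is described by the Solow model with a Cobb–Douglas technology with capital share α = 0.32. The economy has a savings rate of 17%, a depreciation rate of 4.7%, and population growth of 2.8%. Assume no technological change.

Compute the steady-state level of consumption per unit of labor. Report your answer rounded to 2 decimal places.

c* = 1.22

Steady state requires s·f(k) = (n + δ)·k, i.e. s·k^α = (n + δ)·k.
Dividing both sides by k: k^(1−α) = s / (n + δ).
k^0.68 = 0.17 / (0.028 + 0.047) = 0.17 / 0.075 = 2.2667
k* = 2.2667^(1/0.68) ≈ 3.3315
y* = (k*)^α = 3.3315^0.32 ≈ 1.4698
c* = (1 − s)·y* = (1 − 0.17) × 1.4698 ≈ 1.2199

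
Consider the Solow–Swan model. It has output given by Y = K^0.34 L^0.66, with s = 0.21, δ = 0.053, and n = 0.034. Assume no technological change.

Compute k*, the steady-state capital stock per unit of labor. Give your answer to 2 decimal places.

Steady state requires s·f(k) = (n + δ)·k, i.e. s·k^α = (n + δ)·k.
Dividing both sides by k: k^(1−α) = s / (n + δ).
k^0.66 = 0.21 / (0.034 + 0.053) = 0.21 / 0.087 = 2.4138
k* = 2.4138^(1/0.66) ≈ 3.8006

k* ≈ 3.80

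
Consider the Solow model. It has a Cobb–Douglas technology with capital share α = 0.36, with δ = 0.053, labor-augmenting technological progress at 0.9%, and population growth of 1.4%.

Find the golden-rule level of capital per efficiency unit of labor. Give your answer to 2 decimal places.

k_gold ≈ 11.36

The golden rule sets f'(k) = n + g + δ, i.e. α·k^(α−1) = n + g + δ.
So k^(1−α) = α / (n + g + δ) = 0.36 / 0.076 = 4.7368.
k_gold = 4.7368^(1/0.64) ≈ 11.3618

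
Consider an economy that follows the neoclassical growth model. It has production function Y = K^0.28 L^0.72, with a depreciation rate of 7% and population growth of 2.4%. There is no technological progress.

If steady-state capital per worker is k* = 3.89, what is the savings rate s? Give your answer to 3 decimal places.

Steady state requires s·f(k) = (n + δ)·k, i.e. s·k^α = (n + δ)·k.
So s / (n + δ) = (k*)^(1−α) = 3.89^0.72 = 2.6593.
Therefore s = 2.6593 × (n + δ) = 2.6593 × 0.094 = 0.2500.

s ≈ 0.250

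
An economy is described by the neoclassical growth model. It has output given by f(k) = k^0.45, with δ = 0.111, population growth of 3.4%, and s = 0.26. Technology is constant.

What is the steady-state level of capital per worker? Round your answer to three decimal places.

In steady state, investment equals break-even investment: s·k^α = (n + δ)·k.
Dividing both sides by k: k^(1−α) = s / (n + δ).
k^0.55 = 0.26 / (0.034 + 0.111) = 0.26 / 0.145 = 1.7931
k* = 1.7931^(1/0.55) ≈ 2.8913

k* = 2.891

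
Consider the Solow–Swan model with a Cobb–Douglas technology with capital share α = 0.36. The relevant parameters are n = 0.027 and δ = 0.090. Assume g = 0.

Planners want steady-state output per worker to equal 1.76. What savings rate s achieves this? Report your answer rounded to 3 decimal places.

In steady state, investment equals break-even investment: s·k^α = (n + δ)·k.
Since y* = [s/(n + δ)]^(α/(1−α)), we have s/(n + δ) = (y*)^((1−α)/α) = 1.76^1.7778 = 2.7319.
Therefore s = 2.7319 × (n + δ) = 2.7319 × 0.117 = 0.3196.

s ≈ 0.320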